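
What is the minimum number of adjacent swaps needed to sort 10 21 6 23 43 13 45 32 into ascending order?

7

Minimum adjacent swaps = number of inversions (each swap of adjacent out-of-order elements removes one inversion and no swap can remove more).
Count inversions — for each element, later elements that are smaller:
10: 6 → 1
21: 6, 13 → 2
6: none → 0
23: 13 → 1
43: 13, 32 → 2
13: none → 0
45: 32 → 1
32: none → 0
Total inversions: 1 + 2 + 0 + 1 + 2 + 0 + 1 + 0 = 7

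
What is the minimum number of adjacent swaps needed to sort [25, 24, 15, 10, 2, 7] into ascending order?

14 swaps

The minimum number of adjacent swaps to sort an array equals its inversion count, since every such swap removes exactly one inversion.
Count inversions — for each element, later elements that are smaller:
25: 24, 15, 10, 2, 7 → 5
24: 15, 10, 2, 7 → 4
15: 10, 2, 7 → 3
10: 2, 7 → 2
2: none → 0
7: none → 0
Total inversions: 5 + 4 + 3 + 2 + 0 + 0 = 14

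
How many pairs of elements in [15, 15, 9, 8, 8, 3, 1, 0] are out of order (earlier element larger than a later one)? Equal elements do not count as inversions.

For each element, count later entries that are smaller:
15: 6
15: 6
9: 5
8: 3
8: 3
3: 2
1: 1
0: 0
Sum: 6 + 6 + 5 + 3 + 3 + 2 + 1 + 0 = 26

26 inversions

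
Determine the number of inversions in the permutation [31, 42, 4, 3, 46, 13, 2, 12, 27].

For each element, count later entries that are smaller:
31: 6
42: 6
4: 2
3: 1
46: 4
13: 2
2: 0
12: 0
27: 0
Sum: 6 + 6 + 2 + 1 + 4 + 2 + 0 + 0 + 0 = 21

There are 21 inversions.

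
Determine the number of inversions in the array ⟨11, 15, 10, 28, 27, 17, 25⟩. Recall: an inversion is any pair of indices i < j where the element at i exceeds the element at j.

7 inversions

Out-of-order index pairs (0-indexed):
(0,2): 11 > 10
(1,2): 15 > 10
(3,4): 28 > 27
(3,5): 28 > 17
(3,6): 28 > 25
(4,5): 27 > 17
(4,6): 27 > 25
That's 7 pairs.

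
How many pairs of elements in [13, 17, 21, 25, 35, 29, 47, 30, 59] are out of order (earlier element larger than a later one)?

Sweep left to right; for each value list the smaller values that follow it:
13 → none → 0
17 → none → 0
21 → none → 0
25 → none → 0
35 → 29, 30 → 2
29 → none → 0
47 → 30 → 1
30 → none → 0
59 → none → 0
Sum: 0 + 0 + 0 + 0 + 2 + 0 + 1 + 0 + 0 = 3

3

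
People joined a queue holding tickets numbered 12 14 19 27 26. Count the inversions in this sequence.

There is 1 inversion.

Element-by-element contributions:
12: 0
14: 0
19: 0
27: 1
26: 0
Sum: 0 + 0 + 0 + 1 + 0 = 1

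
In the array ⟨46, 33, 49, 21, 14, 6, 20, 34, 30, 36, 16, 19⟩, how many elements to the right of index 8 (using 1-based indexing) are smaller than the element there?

3

The element at index 8 is 34.
Elements after it: 30, 36, 16, 19
Those smaller than 34: 30, 16, 19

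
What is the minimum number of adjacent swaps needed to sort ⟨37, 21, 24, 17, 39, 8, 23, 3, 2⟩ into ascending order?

The minimum number of adjacent swaps to sort an array equals its inversion count, since every such swap removes exactly one inversion.
Count inversions — for each element, later elements that are smaller:
37: 21, 24, 17, 8, 23, 3, 2 → 7
21: 17, 8, 3, 2 → 4
24: 17, 8, 23, 3, 2 → 5
17: 8, 3, 2 → 3
39: 8, 23, 3, 2 → 4
8: 3, 2 → 2
23: 3, 2 → 2
3: 2 → 1
2: none → 0
Total inversions: 7 + 4 + 5 + 3 + 4 + 2 + 2 + 1 + 0 = 28

28 swaps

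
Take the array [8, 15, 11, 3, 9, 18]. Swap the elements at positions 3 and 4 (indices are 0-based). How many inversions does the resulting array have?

Positions 3 and 4 hold 3 and 9; after swapping, the array is [8, 15, 11, 9, 3, 18].
For each element, count later entries that are smaller:
8: 1
15: 3
11: 2
9: 1
3: 0
18: 0
Sum: 1 + 3 + 2 + 1 + 0 + 0 = 7

7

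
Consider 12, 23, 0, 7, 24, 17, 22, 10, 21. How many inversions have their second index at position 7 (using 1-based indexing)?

2

The element at index 7 is 22.
Elements before it: 12, 23, 0, 7, 24, 17
Those larger than 22: 23, 24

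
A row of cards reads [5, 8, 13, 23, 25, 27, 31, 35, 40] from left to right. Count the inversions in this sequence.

Count, for each position, how many later elements it exceeds:
5: 0
8: 0
13: 0
23: 0
25: 0
27: 0
31: 0
35: 0
40: 0
Sum: 0 + 0 + 0 + 0 + 0 + 0 + 0 + 0 + 0 = 0

0 inversions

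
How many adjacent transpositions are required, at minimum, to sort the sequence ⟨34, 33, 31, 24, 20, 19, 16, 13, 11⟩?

36 swaps

Each adjacent swap fixes exactly one inversion, so the minimum swap count equals the number of inversions.
Count inversions — for each element, later elements that are smaller:
34: 33, 31, 24, 20, 19, 16, 13, 11 → 8
33: 31, 24, 20, 19, 16, 13, 11 → 7
31: 24, 20, 19, 16, 13, 11 → 6
24: 20, 19, 16, 13, 11 → 5
20: 19, 16, 13, 11 → 4
19: 16, 13, 11 → 3
16: 13, 11 → 2
13: 11 → 1
11: none → 0
Total inversions: 8 + 7 + 6 + 5 + 4 + 3 + 2 + 1 + 0 = 36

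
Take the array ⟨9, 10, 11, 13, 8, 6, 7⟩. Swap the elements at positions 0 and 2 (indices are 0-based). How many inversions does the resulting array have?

17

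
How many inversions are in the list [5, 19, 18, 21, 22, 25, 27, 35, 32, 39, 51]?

Count, for each position, how many later elements it exceeds:
5: 0
19: 1
18: 0
21: 0
22: 0
25: 0
27: 0
35: 1
32: 0
39: 0
51: 0
Sum: 0 + 1 + 0 + 0 + 0 + 0 + 0 + 1 + 0 + 0 + 0 = 2

2 inversions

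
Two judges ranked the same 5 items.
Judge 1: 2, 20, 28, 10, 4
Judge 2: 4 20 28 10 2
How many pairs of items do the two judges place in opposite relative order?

Assign each item its position (1..5) in the first ordering, then rewrite the second ordering as that position sequence:
positions: 2→1, 20→2, 28→3, 10→4, 4→5
second ordering as positions: [5, 2, 3, 4, 1]
Discordant pairs = inversions in this position sequence.
5: 2, 3, 4, 1 → 4
2: 1 → 1
3: 1 → 1
4: 1 → 1
1: 0
Total: 4 + 1 + 1 + 1 + 0 = 7

Discordant pairs: 7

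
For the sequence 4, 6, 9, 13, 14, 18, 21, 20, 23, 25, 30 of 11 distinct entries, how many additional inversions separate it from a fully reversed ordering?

Maximum inversions for 11 distinct elements is C(11, 2) = 11·10/2 = 55.
Current inversions — for each element, count later smaller elements:
4: 0
6: 0
9: 0
13: 0
14: 0
18: 0
21: 1
20: 0
23: 0
25: 0
30: 0
Current total: 0 + 0 + 0 + 0 + 0 + 0 + 1 + 0 + 0 + 0 + 0 = 1
Shortfall: 55 − 1 = 54

54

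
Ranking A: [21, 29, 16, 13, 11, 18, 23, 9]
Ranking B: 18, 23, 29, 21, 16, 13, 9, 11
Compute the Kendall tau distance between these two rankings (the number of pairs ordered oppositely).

12

Assign each item its position (1..8) in the first ordering, then rewrite the second ordering as that position sequence:
positions: 21→1, 29→2, 16→3, 13→4, 11→5, 18→6, 23→7, 9→8
second ordering as positions: [6, 7, 2, 1, 3, 4, 8, 5]
Discordant pairs = inversions in this position sequence.
6: 2, 1, 3, 4, 5 → 5
7: 2, 1, 3, 4, 5 → 5
2: 1 → 1
1: 0
3: 0
4: 0
8: 5 → 1
5: 0
Total: 5 + 5 + 1 + 0 + 0 + 0 + 1 + 0 = 12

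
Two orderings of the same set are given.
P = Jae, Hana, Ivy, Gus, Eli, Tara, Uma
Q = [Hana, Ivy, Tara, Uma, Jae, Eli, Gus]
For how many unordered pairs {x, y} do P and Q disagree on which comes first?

Assign each item its position (1..7) in the first ordering, then rewrite the second ordering as that position sequence:
positions: Jae→1, Hana→2, Ivy→3, Gus→4, Eli→5, Tara→6, Uma→7
second ordering as positions: [2, 3, 6, 7, 1, 5, 4]
Discordant pairs = inversions in this position sequence.
2: 1 → 1
3: 1 → 1
6: 1, 5, 4 → 3
7: 1, 5, 4 → 3
1: 0
5: 4 → 1
4: 0
Total: 1 + 1 + 3 + 3 + 0 + 1 + 0 = 9

9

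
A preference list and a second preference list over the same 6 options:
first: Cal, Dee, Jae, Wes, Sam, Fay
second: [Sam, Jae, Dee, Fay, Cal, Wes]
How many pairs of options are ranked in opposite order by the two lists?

Assign each item its position (1..6) in the first ordering, then rewrite the second ordering as that position sequence:
positions: Cal→1, Dee→2, Jae→3, Wes→4, Sam→5, Fay→6
second ordering as positions: [5, 3, 2, 6, 1, 4]
Discordant pairs = inversions in this position sequence.
5: 3, 2, 1, 4 → 4
3: 2, 1 → 2
2: 1 → 1
6: 1, 4 → 2
1: 0
4: 0
Total: 4 + 2 + 1 + 2 + 0 + 0 = 9

9 pairs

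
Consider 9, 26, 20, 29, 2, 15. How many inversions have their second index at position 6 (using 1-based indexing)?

The element at index 6 is 15.
Elements before it: 9, 26, 20, 29, 2
Those larger than 15: 26, 20, 29

3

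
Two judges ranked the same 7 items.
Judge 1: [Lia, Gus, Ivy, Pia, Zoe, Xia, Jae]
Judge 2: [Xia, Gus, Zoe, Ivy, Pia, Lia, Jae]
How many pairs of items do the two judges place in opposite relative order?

11 discordant pairs

Assign each item its position (1..7) in the first ordering, then rewrite the second ordering as that position sequence:
positions: Lia→1, Gus→2, Ivy→3, Pia→4, Zoe→5, Xia→6, Jae→7
second ordering as positions: [6, 2, 5, 3, 4, 1, 7]
Discordant pairs = inversions in this position sequence.
6: 2, 5, 3, 4, 1 → 5
2: 1 → 1
5: 3, 4, 1 → 3
3: 1 → 1
4: 1 → 1
1: 0
7: 0
Total: 5 + 1 + 3 + 1 + 1 + 0 + 0 = 11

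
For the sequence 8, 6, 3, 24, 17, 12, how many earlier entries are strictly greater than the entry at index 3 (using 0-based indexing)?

0 such elements

The element at index 3 is 24.
Elements before it: 8, 6, 3
None of them are larger than 24.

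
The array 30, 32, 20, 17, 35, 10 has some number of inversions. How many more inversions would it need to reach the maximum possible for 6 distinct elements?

Maximum inversions for 6 distinct elements is C(6, 2) = 6·5/2 = 15.
Current inversions — for each element, count later smaller elements:
30: 3
32: 3
20: 2
17: 1
35: 1
10: 0
Current total: 3 + 3 + 2 + 1 + 1 + 0 = 10
Shortfall: 15 − 10 = 5

5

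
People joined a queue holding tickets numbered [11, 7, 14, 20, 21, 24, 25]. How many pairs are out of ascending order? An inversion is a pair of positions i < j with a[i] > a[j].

Out-of-order index pairs (1-indexed):
(1,2): 11 > 7
That's 1 pair.

There is 1 inversion.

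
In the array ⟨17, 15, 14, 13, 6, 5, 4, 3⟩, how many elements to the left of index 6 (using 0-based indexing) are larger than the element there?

The element at index 6 is 4.
Elements before it: 17, 15, 14, 13, 6, 5
Those larger than 4: 17, 15, 14, 13, 6, 5

6 such elements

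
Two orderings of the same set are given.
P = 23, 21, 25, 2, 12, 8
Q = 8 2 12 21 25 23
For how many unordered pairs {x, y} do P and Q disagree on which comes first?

13

Assign each item its position (1..6) in the first ordering, then rewrite the second ordering as that position sequence:
positions: 23→1, 21→2, 25→3, 2→4, 12→5, 8→6
second ordering as positions: [6, 4, 5, 2, 3, 1]
Discordant pairs = inversions in this position sequence.
6: 4, 5, 2, 3, 1 → 5
4: 2, 3, 1 → 3
5: 2, 3, 1 → 3
2: 1 → 1
3: 1 → 1
1: 0
Total: 5 + 3 + 3 + 1 + 1 + 0 = 13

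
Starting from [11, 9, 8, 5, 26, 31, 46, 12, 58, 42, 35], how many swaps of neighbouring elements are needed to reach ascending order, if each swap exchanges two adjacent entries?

The minimum number of adjacent swaps to sort an array equals its inversion count, since every such swap removes exactly one inversion.
Count inversions — for each element, later elements that are smaller:
11: 9, 8, 5 → 3
9: 8, 5 → 2
8: 5 → 1
5: none → 0
26: 12 → 1
31: 12 → 1
46: 12, 42, 35 → 3
12: none → 0
58: 42, 35 → 2
42: 35 → 1
35: none → 0
Total inversions: 3 + 2 + 1 + 0 + 1 + 1 + 3 + 0 + 2 + 1 + 0 = 14

Swaps: 14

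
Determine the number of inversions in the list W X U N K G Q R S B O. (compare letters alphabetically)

38

For each element, count later entries that are smaller:
W: 9
X: 9
U: 8
N: 3
K: 2
G: 1
Q: 2
R: 2
S: 2
B: 0
O: 0
Sum: 9 + 9 + 8 + 3 + 2 + 1 + 2 + 2 + 2 + 0 + 0 = 38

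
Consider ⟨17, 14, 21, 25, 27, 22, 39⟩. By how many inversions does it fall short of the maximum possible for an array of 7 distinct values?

18 inversions short

Maximum inversions for 7 distinct elements is C(7, 2) = 7·6/2 = 21.
Current inversions — for each element, count later smaller elements:
17: 1
14: 0
21: 0
25: 1
27: 1
22: 0
39: 0
Current total: 1 + 0 + 0 + 1 + 1 + 0 + 0 = 3
Shortfall: 21 − 3 = 18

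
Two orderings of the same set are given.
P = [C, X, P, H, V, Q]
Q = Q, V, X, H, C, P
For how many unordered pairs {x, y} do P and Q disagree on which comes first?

12

Assign each item its position (1..6) in the first ordering, then rewrite the second ordering as that position sequence:
positions: C→1, X→2, P→3, H→4, V→5, Q→6
second ordering as positions: [6, 5, 2, 4, 1, 3]
Discordant pairs = inversions in this position sequence.
6: 5, 2, 4, 1, 3 → 5
5: 2, 4, 1, 3 → 4
2: 1 → 1
4: 1, 3 → 2
1: 0
3: 0
Total: 5 + 4 + 1 + 2 + 0 + 0 = 12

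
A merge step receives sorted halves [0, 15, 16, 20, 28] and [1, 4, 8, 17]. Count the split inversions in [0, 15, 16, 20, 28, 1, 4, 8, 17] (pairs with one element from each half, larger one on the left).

14 cross-inversions

For each element r of the right run, count left-run elements greater than r:
r = 1: 15, 16, 20, 28 → 4
r = 4: 15, 16, 20, 28 → 4
r = 8: 15, 16, 20, 28 → 4
r = 17: 20, 28 → 2
Cross-inversions: 4 + 4 + 4 + 2 = 14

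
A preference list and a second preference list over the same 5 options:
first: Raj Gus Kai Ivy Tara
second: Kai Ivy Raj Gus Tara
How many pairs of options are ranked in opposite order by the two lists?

4 pairs

Assign each item its position (1..5) in the first ordering, then rewrite the second ordering as that position sequence:
positions: Raj→1, Gus→2, Kai→3, Ivy→4, Tara→5
second ordering as positions: [3, 4, 1, 2, 5]
Discordant pairs = inversions in this position sequence.
3: 1, 2 → 2
4: 1, 2 → 2
1: 0
2: 0
5: 0
Total: 2 + 2 + 0 + 0 + 0 = 4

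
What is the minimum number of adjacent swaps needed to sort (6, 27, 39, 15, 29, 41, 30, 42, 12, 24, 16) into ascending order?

Each adjacent swap fixes exactly one inversion, so the minimum swap count equals the number of inversions.
Count inversions — for each element, later elements that are smaller:
6: none → 0
27: 15, 12, 24, 16 → 4
39: 15, 29, 30, 12, 24, 16 → 6
15: 12 → 1
29: 12, 24, 16 → 3
41: 30, 12, 24, 16 → 4
30: 12, 24, 16 → 3
42: 12, 24, 16 → 3
12: none → 0
24: 16 → 1
16: none → 0
Total inversions: 0 + 4 + 6 + 1 + 3 + 4 + 3 + 3 + 0 + 1 + 0 = 25

25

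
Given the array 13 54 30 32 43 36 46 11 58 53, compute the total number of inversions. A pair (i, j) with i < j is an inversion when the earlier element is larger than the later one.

Element-by-element contributions:
13: 1
54: 7
30: 1
32: 1
43: 2
36: 1
46: 1
11: 0
58: 1
53: 0
Sum: 1 + 7 + 1 + 1 + 2 + 1 + 1 + 0 + 1 + 0 = 15

15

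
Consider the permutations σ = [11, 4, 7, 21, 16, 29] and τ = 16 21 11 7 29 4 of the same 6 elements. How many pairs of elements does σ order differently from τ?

Assign each item its position (1..6) in the first ordering, then rewrite the second ordering as that position sequence:
positions: 11→1, 4→2, 7→3, 21→4, 16→5, 29→6
second ordering as positions: [5, 4, 1, 3, 6, 2]
Discordant pairs = inversions in this position sequence.
5: 4, 1, 3, 2 → 4
4: 1, 3, 2 → 3
1: 0
3: 2 → 1
6: 2 → 1
2: 0
Total: 4 + 3 + 0 + 1 + 1 + 0 = 9

9 discordant pairs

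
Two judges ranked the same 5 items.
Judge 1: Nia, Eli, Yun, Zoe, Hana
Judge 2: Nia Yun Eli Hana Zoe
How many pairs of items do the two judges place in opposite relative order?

Discordant pairs: 2

Assign each item its position (1..5) in the first ordering, then rewrite the second ordering as that position sequence:
positions: Nia→1, Eli→2, Yun→3, Zoe→4, Hana→5
second ordering as positions: [1, 3, 2, 5, 4]
Discordant pairs = inversions in this position sequence.
1: 0
3: 2 → 1
2: 0
5: 4 → 1
4: 0
Total: 0 + 1 + 0 + 1 + 0 = 2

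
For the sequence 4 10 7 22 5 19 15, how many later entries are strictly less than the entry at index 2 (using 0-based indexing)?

1

The element at index 2 is 7.
Elements after it: 22, 5, 19, 15
Those smaller than 7: 5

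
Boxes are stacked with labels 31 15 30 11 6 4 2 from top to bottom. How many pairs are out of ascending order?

For each element, count later entries that are smaller:
31 → 15, 30, 11, 6, 4, 2 → 6
15 → 11, 6, 4, 2 → 4
30 → 11, 6, 4, 2 → 4
11 → 6, 4, 2 → 3
6 → 4, 2 → 2
4 → 2 → 1
2 → none → 0
Sum: 6 + 4 + 4 + 3 + 2 + 1 + 0 = 20

20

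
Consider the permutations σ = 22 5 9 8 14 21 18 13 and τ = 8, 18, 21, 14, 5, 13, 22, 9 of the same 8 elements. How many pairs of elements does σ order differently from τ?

18 discordant pairs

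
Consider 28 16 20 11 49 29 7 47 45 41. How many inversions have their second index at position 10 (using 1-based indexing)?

3

The element at index 10 is 41.
Elements before it: 28, 16, 20, 11, 49, 29, 7, 47, 45
Those larger than 41: 49, 47, 45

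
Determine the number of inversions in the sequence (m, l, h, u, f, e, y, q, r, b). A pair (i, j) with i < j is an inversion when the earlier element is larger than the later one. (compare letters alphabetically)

25 out-of-order pairs

For each element, count later entries that are smaller:
m: 5
l: 4
h: 3
u: 5
f: 2
e: 1
y: 3
q: 1
r: 1
b: 0
Sum: 5 + 4 + 3 + 5 + 2 + 1 + 3 + 1 + 1 + 0 = 25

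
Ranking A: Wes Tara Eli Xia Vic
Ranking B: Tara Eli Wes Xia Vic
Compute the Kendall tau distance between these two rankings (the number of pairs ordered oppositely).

2 discordant pairs

Assign each item its position (1..5) in the first ordering, then rewrite the second ordering as that position sequence:
positions: Wes→1, Tara→2, Eli→3, Xia→4, Vic→5
second ordering as positions: [2, 3, 1, 4, 5]
Discordant pairs = inversions in this position sequence.
2: 1 → 1
3: 1 → 1
1: 0
4: 0
5: 0
Total: 1 + 1 + 0 + 0 + 0 = 2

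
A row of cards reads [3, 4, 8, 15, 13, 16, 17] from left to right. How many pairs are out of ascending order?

Out-of-order pairs: 1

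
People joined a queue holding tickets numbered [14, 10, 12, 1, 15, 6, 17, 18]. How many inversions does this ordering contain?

Element-by-element contributions:
14: 4
10: 2
12: 2
1: 0
15: 1
6: 0
17: 0
18: 0
Sum: 4 + 2 + 2 + 0 + 1 + 0 + 0 + 0 = 9

9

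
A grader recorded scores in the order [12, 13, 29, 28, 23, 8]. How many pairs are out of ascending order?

Inversion pairs (indices are 0-based):
(0,5): 12 > 8
(1,5): 13 > 8
(2,3): 29 > 28
(2,4): 29 > 23
(2,5): 29 > 8
(3,4): 28 > 23
(3,5): 28 > 8
(4,5): 23 > 8
That's 8 pairs.

8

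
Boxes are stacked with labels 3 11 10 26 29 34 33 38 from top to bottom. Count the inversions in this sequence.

2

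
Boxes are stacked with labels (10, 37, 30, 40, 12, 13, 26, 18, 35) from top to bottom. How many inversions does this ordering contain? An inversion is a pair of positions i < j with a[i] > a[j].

For each element, count later entries that are smaller:
10: 0
37: 6
30: 4
40: 5
12: 0
13: 0
26: 1
18: 0
35: 0
Sum: 0 + 6 + 4 + 5 + 0 + 0 + 1 + 0 + 0 = 16

16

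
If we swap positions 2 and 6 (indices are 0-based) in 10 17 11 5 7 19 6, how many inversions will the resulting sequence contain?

9 inversions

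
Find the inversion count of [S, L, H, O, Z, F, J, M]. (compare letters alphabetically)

16

Element-by-element contributions:
S → L, H, O, F, J, M → 6
L → H, F, J → 3
H → F → 1
O → F, J, M → 3
Z → F, J, M → 3
F → none → 0
J → none → 0
M → none → 0
Sum: 6 + 3 + 1 + 3 + 3 + 0 + 0 + 0 = 16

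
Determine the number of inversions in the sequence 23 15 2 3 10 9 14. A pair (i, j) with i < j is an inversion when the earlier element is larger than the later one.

12 out-of-order pairs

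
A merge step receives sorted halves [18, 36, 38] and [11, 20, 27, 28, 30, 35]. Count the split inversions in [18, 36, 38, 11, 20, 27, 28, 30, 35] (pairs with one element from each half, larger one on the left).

13

Take each right-half value and tally the left-half values above it:
r = 11: 18, 36, 38 → 3
r = 20: 36, 38 → 2
r = 27: 36, 38 → 2
r = 28: 36, 38 → 2
r = 30: 36, 38 → 2
r = 35: 36, 38 → 2
Cross-inversions: 3 + 2 + 2 + 2 + 2 + 2 = 13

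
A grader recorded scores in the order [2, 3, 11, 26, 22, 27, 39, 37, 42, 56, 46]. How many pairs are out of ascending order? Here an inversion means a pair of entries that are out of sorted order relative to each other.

3 inversions

Sweep left to right; for each value list the smaller values that follow it:
2: 0
3: 0
11: 0
26: 1
22: 0
27: 0
39: 1
37: 0
42: 0
56: 1
46: 0
Sum: 0 + 0 + 0 + 1 + 0 + 0 + 1 + 0 + 0 + 1 + 0 = 3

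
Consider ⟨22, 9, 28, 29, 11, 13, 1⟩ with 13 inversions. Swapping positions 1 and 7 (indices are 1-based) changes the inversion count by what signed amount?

Positions 1 and 7 hold 22 and 1; after swapping, the array is [1, 9, 28, 29, 11, 13, 22].
Element-by-element contributions:
1: 0
9: 0
28: 3
29: 3
11: 0
13: 0
22: 0
Sum: 0 + 0 + 3 + 3 + 0 + 0 + 0 = 6
Change: 6 − 13 = -7

-7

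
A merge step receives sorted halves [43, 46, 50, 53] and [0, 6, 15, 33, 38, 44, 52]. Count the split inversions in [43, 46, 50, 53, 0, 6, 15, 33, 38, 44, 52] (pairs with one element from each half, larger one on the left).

24 split inversions

Take each right-half value and tally the left-half values above it:
r = 0: 43, 46, 50, 53 → 4
r = 6: 43, 46, 50, 53 → 4
r = 15: 43, 46, 50, 53 → 4
r = 33: 43, 46, 50, 53 → 4
r = 38: 43, 46, 50, 53 → 4
r = 44: 46, 50, 53 → 3
r = 52: 53 → 1
Cross-inversions: 4 + 4 + 4 + 4 + 4 + 3 + 1 = 24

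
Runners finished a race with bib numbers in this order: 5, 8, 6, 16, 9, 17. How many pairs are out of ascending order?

There are 2 inversions.

For each element, count later entries that are smaller:
5: 0
8: 1
6: 0
16: 1
9: 0
17: 0
Sum: 0 + 1 + 0 + 1 + 0 + 0 = 2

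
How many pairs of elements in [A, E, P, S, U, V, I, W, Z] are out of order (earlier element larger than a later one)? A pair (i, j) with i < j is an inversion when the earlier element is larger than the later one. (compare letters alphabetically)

Element-by-element contributions:
A: 0
E: 0
P: 1
S: 1
U: 1
V: 1
I: 0
W: 0
Z: 0
Sum: 0 + 0 + 1 + 1 + 1 + 1 + 0 + 0 + 0 = 4

4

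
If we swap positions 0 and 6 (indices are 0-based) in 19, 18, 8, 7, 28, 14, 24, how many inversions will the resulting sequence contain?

Positions 0 and 6 hold 19 and 24; after swapping, the array is [24, 18, 8, 7, 28, 14, 19].
Count, for each position, how many later elements it exceeds:
24 → 18, 8, 7, 14, 19 → 5
18 → 8, 7, 14 → 3
8 → 7 → 1
7 → none → 0
28 → 14, 19 → 2
14 → none → 0
19 → none → 0
Sum: 5 + 3 + 1 + 0 + 2 + 0 + 0 = 11

Inversions: 11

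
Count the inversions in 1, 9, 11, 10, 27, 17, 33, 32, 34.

Count, for each position, how many later elements it exceeds:
1 → none → 0
9 → none → 0
11 → 10 → 1
10 → none → 0
27 → 17 → 1
17 → none → 0
33 → 32 → 1
32 → none → 0
34 → none → 0
Sum: 0 + 0 + 1 + 0 + 1 + 0 + 1 + 0 + 0 = 3

3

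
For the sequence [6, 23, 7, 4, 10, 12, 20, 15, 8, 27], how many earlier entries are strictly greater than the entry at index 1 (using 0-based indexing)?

0

The element at index 1 is 23.
Elements before it: 6
None of them are larger than 23.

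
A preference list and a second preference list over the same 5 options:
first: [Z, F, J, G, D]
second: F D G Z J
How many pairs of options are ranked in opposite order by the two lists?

There are 6 pairs.

Assign each item its position (1..5) in the first ordering, then rewrite the second ordering as that position sequence:
positions: Z→1, F→2, J→3, G→4, D→5
second ordering as positions: [2, 5, 4, 1, 3]
Discordant pairs = inversions in this position sequence.
2: 1 → 1
5: 4, 1, 3 → 3
4: 1, 3 → 2
1: 0
3: 0
Total: 1 + 3 + 2 + 0 + 0 = 6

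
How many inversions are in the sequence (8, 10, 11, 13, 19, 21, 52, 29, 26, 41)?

Element-by-element contributions:
8 → none → 0
10 → none → 0
11 → none → 0
13 → none → 0
19 → none → 0
21 → none → 0
52 → 29, 26, 41 → 3
29 → 26 → 1
26 → none → 0
41 → none → 0
Sum: 0 + 0 + 0 + 0 + 0 + 0 + 3 + 1 + 0 + 0 = 4

4 inversions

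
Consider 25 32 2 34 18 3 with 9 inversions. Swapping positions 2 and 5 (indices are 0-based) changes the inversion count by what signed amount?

+1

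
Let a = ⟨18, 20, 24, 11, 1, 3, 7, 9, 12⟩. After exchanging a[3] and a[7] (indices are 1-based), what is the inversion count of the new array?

19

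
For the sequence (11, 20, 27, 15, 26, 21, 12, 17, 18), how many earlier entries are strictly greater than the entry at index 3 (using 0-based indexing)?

The element at index 3 is 15.
Elements before it: 11, 20, 27
Those larger than 15: 20, 27

2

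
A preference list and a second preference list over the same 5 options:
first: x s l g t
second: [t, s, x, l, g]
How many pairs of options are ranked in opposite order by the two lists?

Pairs: 5

Assign each item its position (1..5) in the first ordering, then rewrite the second ordering as that position sequence:
positions: x→1, s→2, l→3, g→4, t→5
second ordering as positions: [5, 2, 1, 3, 4]
Discordant pairs = inversions in this position sequence.
5: 2, 1, 3, 4 → 4
2: 1 → 1
1: 0
3: 0
4: 0
Total: 4 + 1 + 0 + 0 + 0 = 5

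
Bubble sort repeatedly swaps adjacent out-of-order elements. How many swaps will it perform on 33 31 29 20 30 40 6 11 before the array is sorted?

Minimum adjacent swaps = number of inversions (each swap of adjacent out-of-order elements removes one inversion and no swap can remove more).
Count inversions — for each element, later elements that are smaller:
33: 31, 29, 20, 30, 6, 11 → 6
31: 29, 20, 30, 6, 11 → 5
29: 20, 6, 11 → 3
20: 6, 11 → 2
30: 6, 11 → 2
40: 6, 11 → 2
6: none → 0
11: none → 0
Total inversions: 6 + 5 + 3 + 2 + 2 + 2 + 0 + 0 = 20

20 swaps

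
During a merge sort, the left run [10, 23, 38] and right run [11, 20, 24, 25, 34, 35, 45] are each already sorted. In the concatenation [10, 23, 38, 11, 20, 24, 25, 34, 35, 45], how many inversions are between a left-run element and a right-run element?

8 split inversions

Count, for every r in R, how many entries of L exceed r:
r = 11: 23, 38 → 2
r = 20: 23, 38 → 2
r = 24: 38 → 1
r = 25: 38 → 1
r = 34: 38 → 1
r = 35: 38 → 1
r = 45: none → 0
Cross-inversions: 2 + 2 + 1 + 1 + 1 + 1 + 0 = 8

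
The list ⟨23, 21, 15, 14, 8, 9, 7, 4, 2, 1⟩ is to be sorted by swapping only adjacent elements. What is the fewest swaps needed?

The minimum number of adjacent swaps to sort an array equals its inversion count, since every such swap removes exactly one inversion.
Count inversions — for each element, later elements that are smaller:
23: 21, 15, 14, 8, 9, 7, 4, 2, 1 → 9
21: 15, 14, 8, 9, 7, 4, 2, 1 → 8
15: 14, 8, 9, 7, 4, 2, 1 → 7
14: 8, 9, 7, 4, 2, 1 → 6
8: 7, 4, 2, 1 → 4
9: 7, 4, 2, 1 → 4
7: 4, 2, 1 → 3
4: 2, 1 → 2
2: 1 → 1
1: none → 0
Total inversions: 9 + 8 + 7 + 6 + 4 + 4 + 3 + 2 + 1 + 0 = 44

44 adjacent swaps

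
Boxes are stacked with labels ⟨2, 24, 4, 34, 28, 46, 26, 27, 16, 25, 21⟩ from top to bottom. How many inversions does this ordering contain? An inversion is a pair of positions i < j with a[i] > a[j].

26 out-of-order pairs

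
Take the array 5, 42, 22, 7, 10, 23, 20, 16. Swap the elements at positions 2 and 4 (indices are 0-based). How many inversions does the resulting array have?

Positions 2 and 4 hold 22 and 10; after swapping, the array is [5, 42, 10, 7, 22, 23, 20, 16].
Sweep left to right; for each value list the smaller values that follow it:
5 → none → 0
42 → 10, 7, 22, 23, 20, 16 → 6
10 → 7 → 1
7 → none → 0
22 → 20, 16 → 2
23 → 20, 16 → 2
20 → 16 → 1
16 → none → 0
Sum: 0 + 6 + 1 + 0 + 2 + 2 + 1 + 0 = 12

12 inversions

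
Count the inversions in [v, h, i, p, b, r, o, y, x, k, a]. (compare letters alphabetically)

Count, for each position, how many later elements it exceeds:
v: 8
h: 2
i: 2
p: 4
b: 1
r: 3
o: 2
y: 3
x: 2
k: 1
a: 0
Sum: 8 + 2 + 2 + 4 + 1 + 3 + 2 + 3 + 2 + 1 + 0 = 28

28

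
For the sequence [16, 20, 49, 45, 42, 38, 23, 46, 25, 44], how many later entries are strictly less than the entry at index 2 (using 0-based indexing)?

7 such elements

The element at index 2 is 49.
Elements after it: 45, 42, 38, 23, 46, 25, 44
Those smaller than 49: 45, 42, 38, 23, 46, 25, 44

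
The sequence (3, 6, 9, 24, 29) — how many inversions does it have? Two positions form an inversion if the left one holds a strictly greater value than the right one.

Count, for each position, how many later elements it exceeds:
3: 0
6: 0
9: 0
24: 0
29: 0
Sum: 0 + 0 + 0 + 0 + 0 = 0

0 out-of-order pairs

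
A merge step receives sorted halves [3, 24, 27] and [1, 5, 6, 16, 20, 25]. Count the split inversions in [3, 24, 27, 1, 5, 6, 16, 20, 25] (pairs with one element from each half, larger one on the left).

12

For each element r of the right run, count left-run elements greater than r:
r = 1: 3, 24, 27 → 3
r = 5: 24, 27 → 2
r = 6: 24, 27 → 2
r = 16: 24, 27 → 2
r = 20: 24, 27 → 2
r = 25: 27 → 1
Cross-inversions: 3 + 2 + 2 + 2 + 2 + 1 = 12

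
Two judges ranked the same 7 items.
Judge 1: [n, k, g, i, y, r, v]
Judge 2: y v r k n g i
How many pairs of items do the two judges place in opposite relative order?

Discordant pairs: 14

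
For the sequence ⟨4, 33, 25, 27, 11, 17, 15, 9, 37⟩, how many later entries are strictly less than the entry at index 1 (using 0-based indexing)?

6 such elements

The element at index 1 is 33.
Elements after it: 25, 27, 11, 17, 15, 9, 37
Those smaller than 33: 25, 27, 11, 17, 15, 9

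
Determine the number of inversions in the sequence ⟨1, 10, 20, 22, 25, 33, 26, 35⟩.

Element-by-element contributions:
1 → none → 0
10 → none → 0
20 → none → 0
22 → none → 0
25 → none → 0
33 → 26 → 1
26 → none → 0
35 → none → 0
Sum: 0 + 0 + 0 + 0 + 0 + 1 + 0 + 0 = 1

There is 1 inversion.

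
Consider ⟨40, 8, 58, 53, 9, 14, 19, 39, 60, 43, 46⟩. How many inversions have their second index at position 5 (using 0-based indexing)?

The element at index 5 is 14.
Elements before it: 40, 8, 58, 53, 9
Those larger than 14: 40, 58, 53

3 such elements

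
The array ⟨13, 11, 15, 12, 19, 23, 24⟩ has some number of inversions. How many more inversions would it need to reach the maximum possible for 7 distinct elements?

Maximum inversions for 7 distinct elements is C(7, 2) = 7·6/2 = 21.
Current inversions — for each element, count later smaller elements:
13: 2
11: 0
15: 1
12: 0
19: 0
23: 0
24: 0
Current total: 2 + 0 + 1 + 0 + 0 + 0 + 0 = 3
Shortfall: 21 − 3 = 18

18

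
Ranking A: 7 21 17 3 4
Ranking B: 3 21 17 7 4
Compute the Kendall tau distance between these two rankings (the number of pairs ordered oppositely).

Assign each item its position (1..5) in the first ordering, then rewrite the second ordering as that position sequence:
positions: 7→1, 21→2, 17→3, 3→4, 4→5
second ordering as positions: [4, 2, 3, 1, 5]
Discordant pairs = inversions in this position sequence.
4: 2, 3, 1 → 3
2: 1 → 1
3: 1 → 1
1: 0
5: 0
Total: 3 + 1 + 1 + 0 + 0 = 5

5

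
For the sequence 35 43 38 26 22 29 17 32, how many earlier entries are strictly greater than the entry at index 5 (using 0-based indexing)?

3 such elements

The element at index 5 is 29.
Elements before it: 35, 43, 38, 26, 22
Those larger than 29: 35, 43, 38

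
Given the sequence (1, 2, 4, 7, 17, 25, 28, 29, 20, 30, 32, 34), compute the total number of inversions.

There are 3 inversions.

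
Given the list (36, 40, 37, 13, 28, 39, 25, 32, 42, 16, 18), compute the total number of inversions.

33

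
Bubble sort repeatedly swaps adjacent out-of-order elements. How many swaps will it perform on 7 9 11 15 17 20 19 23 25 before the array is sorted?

1 adjacent swap

Minimum adjacent swaps = number of inversions (each swap of adjacent out-of-order elements removes one inversion and no swap can remove more).
Count inversions — for each element, later elements that are smaller:
7: none → 0
9: none → 0
11: none → 0
15: none → 0
17: none → 0
20: 19 → 1
19: none → 0
23: none → 0
25: none → 0
Total inversions: 0 + 0 + 0 + 0 + 0 + 1 + 0 + 0 + 0 = 1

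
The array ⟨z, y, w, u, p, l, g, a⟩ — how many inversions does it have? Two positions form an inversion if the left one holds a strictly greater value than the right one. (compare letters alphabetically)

Out-of-order pairs: 28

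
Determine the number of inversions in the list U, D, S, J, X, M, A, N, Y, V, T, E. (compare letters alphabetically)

For each element, count later entries that are smaller:
U: 8
D: 1
S: 5
J: 2
X: 6
M: 2
A: 0
N: 1
Y: 3
V: 2
T: 1
E: 0
Sum: 8 + 1 + 5 + 2 + 6 + 2 + 0 + 1 + 3 + 2 + 1 + 0 = 31

31 out-of-order pairs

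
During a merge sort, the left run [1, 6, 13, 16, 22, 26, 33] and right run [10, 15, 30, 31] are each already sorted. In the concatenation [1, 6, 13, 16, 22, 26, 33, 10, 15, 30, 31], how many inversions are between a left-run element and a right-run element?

Take each right-half value and tally the left-half values above it:
r = 10: 13, 16, 22, 26, 33 → 5
r = 15: 16, 22, 26, 33 → 4
r = 30: 33 → 1
r = 31: 33 → 1
Cross-inversions: 5 + 4 + 1 + 1 = 11

11 cross-inversions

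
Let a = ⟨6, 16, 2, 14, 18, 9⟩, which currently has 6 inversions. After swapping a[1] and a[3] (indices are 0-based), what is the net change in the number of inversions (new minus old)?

-1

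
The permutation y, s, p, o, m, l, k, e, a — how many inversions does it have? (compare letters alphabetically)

36 inversions

Sweep left to right; for each value list the smaller values that follow it:
y: 8
s: 7
p: 6
o: 5
m: 4
l: 3
k: 2
e: 1
a: 0
Sum: 8 + 7 + 6 + 5 + 4 + 3 + 2 + 1 + 0 = 36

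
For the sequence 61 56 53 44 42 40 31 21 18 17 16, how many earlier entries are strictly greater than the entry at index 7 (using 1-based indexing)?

6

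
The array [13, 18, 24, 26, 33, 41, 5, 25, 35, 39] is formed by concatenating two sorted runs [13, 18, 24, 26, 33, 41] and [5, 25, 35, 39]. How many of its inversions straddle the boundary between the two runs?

11

Count, for every r in R, how many entries of L exceed r:
r = 5: 13, 18, 24, 26, 33, 41 → 6
r = 25: 26, 33, 41 → 3
r = 35: 41 → 1
r = 39: 41 → 1
Cross-inversions: 6 + 3 + 1 + 1 = 11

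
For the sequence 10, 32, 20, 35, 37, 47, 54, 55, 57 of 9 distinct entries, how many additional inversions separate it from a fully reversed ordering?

Maximum inversions for 9 distinct elements is C(9, 2) = 9·8/2 = 36.
Current inversions — for each element, count later smaller elements:
10: 0
32: 1
20: 0
35: 0
37: 0
47: 0
54: 0
55: 0
57: 0
Current total: 0 + 1 + 0 + 0 + 0 + 0 + 0 + 0 + 0 = 1
Shortfall: 36 − 1 = 35

35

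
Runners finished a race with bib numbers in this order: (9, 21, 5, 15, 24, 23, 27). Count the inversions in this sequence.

There are 4 inversions.

Element-by-element contributions:
9 → 5 → 1
21 → 5, 15 → 2
5 → none → 0
15 → none → 0
24 → 23 → 1
23 → none → 0
27 → none → 0
Sum: 1 + 2 + 0 + 0 + 1 + 0 + 0 = 4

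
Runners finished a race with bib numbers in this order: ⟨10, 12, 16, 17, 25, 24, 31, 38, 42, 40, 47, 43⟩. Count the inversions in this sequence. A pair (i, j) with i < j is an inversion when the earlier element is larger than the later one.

3

For each element, count later entries that are smaller:
10: 0
12: 0
16: 0
17: 0
25: 1
24: 0
31: 0
38: 0
42: 1
40: 0
47: 1
43: 0
Sum: 0 + 0 + 0 + 0 + 1 + 0 + 0 + 0 + 1 + 0 + 1 + 0 = 3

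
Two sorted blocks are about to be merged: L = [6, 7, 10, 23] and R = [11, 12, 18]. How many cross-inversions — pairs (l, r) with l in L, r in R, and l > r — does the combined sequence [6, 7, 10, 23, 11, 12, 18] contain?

Take each right-half value and tally the left-half values above it:
r = 11: 23 → 1
r = 12: 23 → 1
r = 18: 23 → 1
Cross-inversions: 1 + 1 + 1 = 3

3 cross-inversions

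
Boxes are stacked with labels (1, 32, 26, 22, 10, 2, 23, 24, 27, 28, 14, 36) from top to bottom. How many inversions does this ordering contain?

23 out-of-order pairs

Count, for each position, how many later elements it exceeds:
1: 0
32: 9
26: 6
22: 3
10: 1
2: 0
23: 1
24: 1
27: 1
28: 1
14: 0
36: 0
Sum: 0 + 9 + 6 + 3 + 1 + 0 + 1 + 1 + 1 + 1 + 0 + 0 = 23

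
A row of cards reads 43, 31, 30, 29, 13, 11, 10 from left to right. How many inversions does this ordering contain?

Count, for each position, how many later elements it exceeds:
43: 6
31: 5
30: 4
29: 3
13: 2
11: 1
10: 0
Sum: 6 + 5 + 4 + 3 + 2 + 1 + 0 = 21

There are 21 inversions.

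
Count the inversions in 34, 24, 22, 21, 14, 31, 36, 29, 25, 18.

26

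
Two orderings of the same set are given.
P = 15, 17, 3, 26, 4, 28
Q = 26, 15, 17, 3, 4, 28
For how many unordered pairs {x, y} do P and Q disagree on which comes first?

Assign each item its position (1..6) in the first ordering, then rewrite the second ordering as that position sequence:
positions: 15→1, 17→2, 3→3, 26→4, 4→5, 28→6
second ordering as positions: [4, 1, 2, 3, 5, 6]
Discordant pairs = inversions in this position sequence.
4: 1, 2, 3 → 3
1: 0
2: 0
3: 0
5: 0
6: 0
Total: 3 + 0 + 0 + 0 + 0 + 0 = 3

There are 3 disagreeing pairs.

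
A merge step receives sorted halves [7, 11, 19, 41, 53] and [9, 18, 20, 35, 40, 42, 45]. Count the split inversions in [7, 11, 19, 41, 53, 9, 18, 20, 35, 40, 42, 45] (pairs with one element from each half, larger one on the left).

Split inversions: 15

Take each right-half value and tally the left-half values above it:
r = 9: 11, 19, 41, 53 → 4
r = 18: 19, 41, 53 → 3
r = 20: 41, 53 → 2
r = 35: 41, 53 → 2
r = 40: 41, 53 → 2
r = 42: 53 → 1
r = 45: 53 → 1
Cross-inversions: 4 + 3 + 2 + 2 + 2 + 1 + 1 = 15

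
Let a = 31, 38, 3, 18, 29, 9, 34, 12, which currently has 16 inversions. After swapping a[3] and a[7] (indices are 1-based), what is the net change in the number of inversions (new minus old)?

Positions 3 and 7 hold 3 and 34; after swapping, the array is [31, 38, 34, 18, 29, 9, 3, 12].
Sweep left to right; for each value list the smaller values that follow it:
31 → 18, 29, 9, 3, 12 → 5
38 → 34, 18, 29, 9, 3, 12 → 6
34 → 18, 29, 9, 3, 12 → 5
18 → 9, 3, 12 → 3
29 → 9, 3, 12 → 3
9 → 3 → 1
3 → none → 0
12 → none → 0
Sum: 5 + 6 + 5 + 3 + 3 + 1 + 0 + 0 = 23
Change: 23 − 16 = +7

+7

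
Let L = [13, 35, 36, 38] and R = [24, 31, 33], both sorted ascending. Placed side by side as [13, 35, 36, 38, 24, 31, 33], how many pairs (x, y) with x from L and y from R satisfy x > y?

Take each right-half value and tally the left-half values above it:
r = 24: 35, 36, 38 → 3
r = 31: 35, 36, 38 → 3
r = 33: 35, 36, 38 → 3
Cross-inversions: 3 + 3 + 3 = 9

9 split inversions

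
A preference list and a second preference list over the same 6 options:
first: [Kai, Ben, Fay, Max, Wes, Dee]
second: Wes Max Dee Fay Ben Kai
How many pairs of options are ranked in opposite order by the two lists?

Pairs: 13

Assign each item its position (1..6) in the first ordering, then rewrite the second ordering as that position sequence:
positions: Kai→1, Ben→2, Fay→3, Max→4, Wes→5, Dee→6
second ordering as positions: [5, 4, 6, 3, 2, 1]
Discordant pairs = inversions in this position sequence.
5: 4, 3, 2, 1 → 4
4: 3, 2, 1 → 3
6: 3, 2, 1 → 3
3: 2, 1 → 2
2: 1 → 1
1: 0
Total: 4 + 3 + 3 + 2 + 1 + 0 = 13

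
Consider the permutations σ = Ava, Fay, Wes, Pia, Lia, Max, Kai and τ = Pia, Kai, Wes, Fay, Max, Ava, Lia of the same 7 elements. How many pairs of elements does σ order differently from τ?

13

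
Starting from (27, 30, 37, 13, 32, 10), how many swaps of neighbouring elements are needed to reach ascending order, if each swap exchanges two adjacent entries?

The minimum number of adjacent swaps to sort an array equals its inversion count, since every such swap removes exactly one inversion.
Count inversions — for each element, later elements that are smaller:
27: 13, 10 → 2
30: 13, 10 → 2
37: 13, 32, 10 → 3
13: 10 → 1
32: 10 → 1
10: none → 0
Total inversions: 2 + 2 + 3 + 1 + 1 + 0 = 9

9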